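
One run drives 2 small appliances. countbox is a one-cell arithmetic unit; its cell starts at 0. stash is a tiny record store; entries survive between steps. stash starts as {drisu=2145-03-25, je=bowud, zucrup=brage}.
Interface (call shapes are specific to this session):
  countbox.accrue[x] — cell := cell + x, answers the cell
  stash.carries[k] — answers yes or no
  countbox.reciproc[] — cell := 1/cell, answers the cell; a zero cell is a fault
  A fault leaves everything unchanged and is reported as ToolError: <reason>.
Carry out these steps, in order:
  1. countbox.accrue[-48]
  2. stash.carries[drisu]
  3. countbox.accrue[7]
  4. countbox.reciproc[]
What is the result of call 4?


Answer: -1/41

Derivation:
$ countbox.accrue -48
:: -48
$ stash.carries drisu
:: yes
$ countbox.accrue 7
:: -41
$ countbox.reciproc
:: -1/41


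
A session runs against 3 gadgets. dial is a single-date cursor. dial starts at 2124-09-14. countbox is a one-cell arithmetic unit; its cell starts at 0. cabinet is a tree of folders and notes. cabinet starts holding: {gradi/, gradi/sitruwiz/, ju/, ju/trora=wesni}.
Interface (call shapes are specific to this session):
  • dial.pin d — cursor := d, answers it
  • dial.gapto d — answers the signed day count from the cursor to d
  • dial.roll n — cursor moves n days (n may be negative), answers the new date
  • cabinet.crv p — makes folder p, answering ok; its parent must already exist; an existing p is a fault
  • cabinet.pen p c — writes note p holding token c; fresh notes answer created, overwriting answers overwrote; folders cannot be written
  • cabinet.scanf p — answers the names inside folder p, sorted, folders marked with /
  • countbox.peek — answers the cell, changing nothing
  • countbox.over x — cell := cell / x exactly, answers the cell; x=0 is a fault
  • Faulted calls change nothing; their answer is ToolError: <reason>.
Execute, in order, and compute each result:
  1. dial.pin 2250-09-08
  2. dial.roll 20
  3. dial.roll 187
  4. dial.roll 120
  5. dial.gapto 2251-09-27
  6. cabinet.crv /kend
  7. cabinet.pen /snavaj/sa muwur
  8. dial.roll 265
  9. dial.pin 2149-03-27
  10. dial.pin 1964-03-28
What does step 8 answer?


Answer: 2252-04-22

Derivation:
I run dial.pin passing d: 2250-09-08, and observe 2250-09-08.
I call dial.roll passing n: 20, — result: 2250-09-28.
Calling dial.roll passing n: 187, — result: 2251-04-03.
Next I call dial.roll passing n: 120, giving 2251-08-01.
Then dial.gapto passing d: 2251-09-27, which returns 57.
I try cabinet.crv passing p: /kend, — result: ok.
I invoke cabinet.pen passing p: /snavaj/sa, c: muwur, — result: ToolError: no parent.
Calling dial.roll passing n: 265, and get 2252-04-22.
I call dial.pin passing d: 2149-03-27, and see 2149-03-27.
Then dial.pin passing d: 1964-03-28: 1964-03-28.


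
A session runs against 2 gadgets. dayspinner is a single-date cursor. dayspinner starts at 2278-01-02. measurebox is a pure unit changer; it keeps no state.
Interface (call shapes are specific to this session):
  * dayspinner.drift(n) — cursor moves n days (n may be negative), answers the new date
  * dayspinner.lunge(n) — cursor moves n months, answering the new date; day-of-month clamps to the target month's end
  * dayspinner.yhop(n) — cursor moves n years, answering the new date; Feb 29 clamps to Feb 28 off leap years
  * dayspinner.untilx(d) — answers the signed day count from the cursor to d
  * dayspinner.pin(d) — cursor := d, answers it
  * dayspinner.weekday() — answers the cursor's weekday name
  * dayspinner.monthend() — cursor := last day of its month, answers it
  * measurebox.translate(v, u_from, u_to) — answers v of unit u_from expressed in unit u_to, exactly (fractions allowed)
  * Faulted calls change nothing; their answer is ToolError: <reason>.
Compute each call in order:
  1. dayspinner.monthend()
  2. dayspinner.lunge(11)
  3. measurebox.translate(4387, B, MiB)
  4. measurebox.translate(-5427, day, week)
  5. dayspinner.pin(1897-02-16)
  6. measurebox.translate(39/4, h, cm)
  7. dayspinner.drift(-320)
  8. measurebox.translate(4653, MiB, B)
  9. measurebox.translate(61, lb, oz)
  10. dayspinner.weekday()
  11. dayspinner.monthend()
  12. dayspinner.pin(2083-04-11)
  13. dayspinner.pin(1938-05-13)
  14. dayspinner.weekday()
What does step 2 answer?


Invoking dayspinner.monthend(), which returns 2278-01-31.
I run dayspinner.lunge(n='11'): 2278-12-31.
Now I run measurebox.translate(v='4387', u_from='B', u_to='MiB'): 4387/1048576.
I call measurebox.translate(v='-5427', u_from='day', u_to='week'): -5427/7.
I call dayspinner.pin(d='1897-02-16'), and see 1897-02-16.
I invoke measurebox.translate(v='39/4', u_from='h', u_to='cm'), — result: ToolError: incompatible units.
Using dayspinner.drift(n='-320'), yielding 1896-04-02.
I invoke measurebox.translate(v='4653', u_from='MiB', u_to='B'), — result: 4879024128.
Now I run measurebox.translate(v='61', u_from='lb', u_to='oz'), yielding 976.
Invoking dayspinner.weekday(), giving Thursday.
Using dayspinner.monthend, which returns 1896-04-30.
I use dayspinner.pin(d='2083-04-11'), → 2083-04-11.
Next I call dayspinner.pin(d='1938-05-13'), yielding 1938-05-13.
I call dayspinner.weekday(), and see Friday.

Answer: 2278-12-31


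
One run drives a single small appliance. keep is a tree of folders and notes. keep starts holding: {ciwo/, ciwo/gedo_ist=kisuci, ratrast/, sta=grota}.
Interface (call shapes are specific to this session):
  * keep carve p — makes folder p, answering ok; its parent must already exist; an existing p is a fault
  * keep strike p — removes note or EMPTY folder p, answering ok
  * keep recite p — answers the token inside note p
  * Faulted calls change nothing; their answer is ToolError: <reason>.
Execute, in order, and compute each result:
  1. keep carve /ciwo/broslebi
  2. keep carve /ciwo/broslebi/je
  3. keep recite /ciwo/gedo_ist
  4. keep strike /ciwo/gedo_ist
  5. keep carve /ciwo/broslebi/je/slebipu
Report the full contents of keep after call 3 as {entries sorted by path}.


Answer: {ciwo/, ciwo/broslebi/, ciwo/broslebi/je/, ciwo/gedo_ist=kisuci, ratrast/, sta=grota}

Derivation:
Step: keep carve[p: /ciwo/broslebi]
Result: ok
Step: keep carve[p: /ciwo/broslebi/je]
Result: ok
Step: keep recite[p: /ciwo/gedo_ist]
Result: kisuci
Step: keep strike[p: /ciwo/gedo_ist]
Result: ok
Step: keep carve[p: /ciwo/broslebi/je/slebipu]
Result: ok


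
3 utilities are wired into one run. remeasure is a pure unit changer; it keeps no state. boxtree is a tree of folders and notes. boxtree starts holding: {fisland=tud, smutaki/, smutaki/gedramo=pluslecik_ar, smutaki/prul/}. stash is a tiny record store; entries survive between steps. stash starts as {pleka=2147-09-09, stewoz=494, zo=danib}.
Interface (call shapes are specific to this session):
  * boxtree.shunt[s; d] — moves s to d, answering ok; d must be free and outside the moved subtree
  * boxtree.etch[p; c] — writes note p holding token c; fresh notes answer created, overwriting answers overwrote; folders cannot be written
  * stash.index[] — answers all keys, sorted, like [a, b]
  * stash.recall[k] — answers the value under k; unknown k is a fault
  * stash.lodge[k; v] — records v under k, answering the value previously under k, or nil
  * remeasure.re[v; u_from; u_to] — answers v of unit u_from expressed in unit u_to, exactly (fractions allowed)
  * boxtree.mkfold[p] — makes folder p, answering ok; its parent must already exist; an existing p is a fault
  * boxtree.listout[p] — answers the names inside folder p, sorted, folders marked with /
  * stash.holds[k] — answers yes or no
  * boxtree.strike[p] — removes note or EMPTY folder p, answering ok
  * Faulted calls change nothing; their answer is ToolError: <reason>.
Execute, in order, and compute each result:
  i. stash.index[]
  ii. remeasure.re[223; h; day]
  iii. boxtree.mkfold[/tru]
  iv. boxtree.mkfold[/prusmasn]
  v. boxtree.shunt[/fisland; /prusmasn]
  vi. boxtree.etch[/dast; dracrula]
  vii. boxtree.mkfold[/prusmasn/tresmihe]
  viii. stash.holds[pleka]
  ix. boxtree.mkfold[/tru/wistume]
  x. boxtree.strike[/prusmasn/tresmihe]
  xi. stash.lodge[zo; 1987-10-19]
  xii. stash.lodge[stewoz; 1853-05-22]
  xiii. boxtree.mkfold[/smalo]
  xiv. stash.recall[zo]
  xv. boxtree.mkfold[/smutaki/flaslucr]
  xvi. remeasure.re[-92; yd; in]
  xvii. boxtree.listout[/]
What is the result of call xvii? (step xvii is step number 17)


Answer: [dast, fisland, prusmasn/, smalo/, smutaki/, tru/]

Derivation:
Act: stash.index[]
Obs: [pleka, stewoz, zo]
Act: remeasure.re[223; h; day]
Obs: 223/24
Act: boxtree.mkfold[/tru]
Obs: ok
Act: boxtree.mkfold[/prusmasn]
Obs: ok
Act: boxtree.shunt[/fisland; /prusmasn]
Obs: ToolError: exists
Act: boxtree.etch[/dast; dracrula]
Obs: created
Act: boxtree.mkfold[/prusmasn/tresmihe]
Obs: ok
Act: stash.holds[pleka]
Obs: yes
Act: boxtree.mkfold[/tru/wistume]
Obs: ok
Act: boxtree.strike[/prusmasn/tresmihe]
Obs: ok
Act: stash.lodge[zo; 1987-10-19]
Obs: danib
Act: stash.lodge[stewoz; 1853-05-22]
Obs: 494
Act: boxtree.mkfold[/smalo]
Obs: ok
Act: stash.recall[zo]
Obs: 1987-10-19
Act: boxtree.mkfold[/smutaki/flaslucr]
Obs: ok
Act: remeasure.re[-92; yd; in]
Obs: -3312
Act: boxtree.listout[/]
Obs: [dast, fisland, prusmasn/, smalo/, smutaki/, tru/]


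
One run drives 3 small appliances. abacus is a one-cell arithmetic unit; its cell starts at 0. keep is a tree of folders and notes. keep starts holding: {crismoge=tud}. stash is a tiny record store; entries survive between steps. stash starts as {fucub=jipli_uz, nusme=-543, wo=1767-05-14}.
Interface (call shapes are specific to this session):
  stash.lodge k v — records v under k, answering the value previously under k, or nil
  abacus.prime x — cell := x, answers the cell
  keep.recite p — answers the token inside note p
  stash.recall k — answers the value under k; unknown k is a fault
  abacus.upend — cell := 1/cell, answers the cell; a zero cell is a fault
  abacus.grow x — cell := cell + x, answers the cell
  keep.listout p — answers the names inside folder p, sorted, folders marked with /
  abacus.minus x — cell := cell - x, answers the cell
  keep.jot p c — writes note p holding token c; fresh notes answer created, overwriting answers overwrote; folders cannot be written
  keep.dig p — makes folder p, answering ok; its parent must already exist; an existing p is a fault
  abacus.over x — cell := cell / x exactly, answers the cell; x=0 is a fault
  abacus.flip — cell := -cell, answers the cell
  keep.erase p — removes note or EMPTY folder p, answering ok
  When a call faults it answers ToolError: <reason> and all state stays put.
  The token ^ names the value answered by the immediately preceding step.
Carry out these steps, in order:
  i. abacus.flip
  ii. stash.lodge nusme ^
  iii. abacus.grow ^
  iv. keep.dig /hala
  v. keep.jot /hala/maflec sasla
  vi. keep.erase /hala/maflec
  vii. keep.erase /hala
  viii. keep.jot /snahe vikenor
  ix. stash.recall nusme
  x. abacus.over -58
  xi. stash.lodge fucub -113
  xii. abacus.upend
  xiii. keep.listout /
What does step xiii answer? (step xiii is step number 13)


Answer: [crismoge, snahe]

Derivation:
>> flip()
<< 0
>> lodge(k='nusme', v='^')
<< -543
>> grow(x='^')
<< -543
>> dig(p='/hala')
<< ok
>> jot(p='/hala/maflec', c='sasla')
<< created
>> erase(p='/hala/maflec')
<< ok
>> erase(p='/hala')
<< ok
>> jot(p='/snahe', c='vikenor')
<< created
>> recall(k='nusme')
<< 0
>> over(x='-58')
<< 543/58
>> lodge(k='fucub', v='-113')
<< jipli_uz
>> upend()
<< 58/543
>> listout(p='/')
<< [crismoge, snahe]


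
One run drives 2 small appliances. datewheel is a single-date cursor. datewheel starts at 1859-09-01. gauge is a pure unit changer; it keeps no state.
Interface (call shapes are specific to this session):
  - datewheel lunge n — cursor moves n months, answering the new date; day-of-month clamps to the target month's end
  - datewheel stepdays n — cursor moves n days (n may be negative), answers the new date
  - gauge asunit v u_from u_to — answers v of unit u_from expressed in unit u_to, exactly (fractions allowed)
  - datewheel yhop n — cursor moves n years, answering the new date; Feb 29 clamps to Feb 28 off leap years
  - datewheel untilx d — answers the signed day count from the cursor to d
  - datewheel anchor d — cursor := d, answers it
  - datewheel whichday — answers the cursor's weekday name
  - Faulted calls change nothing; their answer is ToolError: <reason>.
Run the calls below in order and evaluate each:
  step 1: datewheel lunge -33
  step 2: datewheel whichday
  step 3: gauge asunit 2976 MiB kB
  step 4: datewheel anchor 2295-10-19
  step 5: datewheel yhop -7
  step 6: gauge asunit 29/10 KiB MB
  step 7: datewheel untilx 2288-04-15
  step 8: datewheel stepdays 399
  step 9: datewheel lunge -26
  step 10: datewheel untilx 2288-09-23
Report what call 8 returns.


# datewheel lunge(n='-33') ~> 1856-12-01
# datewheel whichday() ~> Monday
# gauge asunit(v='2976', u_from='MiB', u_to='kB') ~> 390070272/125
# datewheel anchor(d='2295-10-19') ~> 2295-10-19
# datewheel yhop(n='-7') ~> 2288-10-19
# gauge asunit(v='29/10', u_from='KiB', u_to='MB') ~> 232/78125
# datewheel untilx(d='2288-04-15') ~> -187
# datewheel stepdays(n='399') ~> 2289-11-22
# datewheel lunge(n='-26') ~> 2287-09-22
# datewheel untilx(d='2288-09-23') ~> 367

Answer: 2289-11-22


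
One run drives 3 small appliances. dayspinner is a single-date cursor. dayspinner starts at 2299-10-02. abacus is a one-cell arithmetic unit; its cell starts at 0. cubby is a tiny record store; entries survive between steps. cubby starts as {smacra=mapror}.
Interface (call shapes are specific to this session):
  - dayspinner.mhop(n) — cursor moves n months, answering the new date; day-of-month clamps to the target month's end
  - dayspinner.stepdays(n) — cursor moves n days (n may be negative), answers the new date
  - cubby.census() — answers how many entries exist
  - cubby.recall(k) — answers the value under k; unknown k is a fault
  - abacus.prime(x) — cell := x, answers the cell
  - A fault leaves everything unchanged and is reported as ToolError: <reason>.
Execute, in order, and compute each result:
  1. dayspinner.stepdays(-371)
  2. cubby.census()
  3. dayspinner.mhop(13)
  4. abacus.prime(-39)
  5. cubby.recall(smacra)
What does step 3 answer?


# dayspinner.stepdays(-371) => 2298-09-26
# cubby.census() => 1
# dayspinner.mhop(13) => 2299-10-26
# abacus.prime(-39) => -39
# cubby.recall(smacra) => mapror

Answer: 2299-10-26


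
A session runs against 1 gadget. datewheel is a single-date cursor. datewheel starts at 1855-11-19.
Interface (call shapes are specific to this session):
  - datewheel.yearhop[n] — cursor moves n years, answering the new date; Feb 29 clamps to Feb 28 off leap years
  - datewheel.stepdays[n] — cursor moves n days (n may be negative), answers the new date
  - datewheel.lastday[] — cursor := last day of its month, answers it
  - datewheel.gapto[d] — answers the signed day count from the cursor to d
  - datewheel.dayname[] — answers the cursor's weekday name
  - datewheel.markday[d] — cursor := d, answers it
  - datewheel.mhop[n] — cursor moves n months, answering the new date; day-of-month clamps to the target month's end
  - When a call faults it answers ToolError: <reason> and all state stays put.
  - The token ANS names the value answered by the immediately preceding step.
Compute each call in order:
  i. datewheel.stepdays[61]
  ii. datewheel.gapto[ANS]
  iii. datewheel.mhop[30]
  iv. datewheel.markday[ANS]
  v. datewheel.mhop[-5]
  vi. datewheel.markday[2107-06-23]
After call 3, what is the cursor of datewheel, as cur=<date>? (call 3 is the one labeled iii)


Answer: cur=1858-07-19

Derivation:
~$ datewheel.stepdays n=61
[out] 1856-01-19
~$ datewheel.gapto d=ANS
[out] 0
~$ datewheel.mhop n=30
[out] 1858-07-19
~$ datewheel.markday d=ANS
[out] 1858-07-19
~$ datewheel.mhop n=-5
[out] 1858-02-19
~$ datewheel.markday d=2107-06-23
[out] 2107-06-23


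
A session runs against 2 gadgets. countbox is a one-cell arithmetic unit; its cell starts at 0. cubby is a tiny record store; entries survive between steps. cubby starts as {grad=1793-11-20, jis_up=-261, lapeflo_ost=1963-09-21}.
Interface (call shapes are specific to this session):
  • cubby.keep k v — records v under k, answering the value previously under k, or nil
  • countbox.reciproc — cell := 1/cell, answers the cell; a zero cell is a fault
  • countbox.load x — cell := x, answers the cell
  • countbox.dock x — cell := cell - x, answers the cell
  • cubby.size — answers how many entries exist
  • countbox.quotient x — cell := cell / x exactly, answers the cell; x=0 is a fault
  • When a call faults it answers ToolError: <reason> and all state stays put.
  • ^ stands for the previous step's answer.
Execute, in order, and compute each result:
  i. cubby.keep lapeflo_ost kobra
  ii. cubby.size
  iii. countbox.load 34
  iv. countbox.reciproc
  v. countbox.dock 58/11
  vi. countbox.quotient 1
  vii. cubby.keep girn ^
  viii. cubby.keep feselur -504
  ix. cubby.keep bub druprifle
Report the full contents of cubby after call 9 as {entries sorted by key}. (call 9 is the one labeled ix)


Answer: {bub=druprifle, feselur=-504, girn=-1961/374, grad=1793-11-20, jis_up=-261, lapeflo_ost=kobra}

Derivation:
==> cubby.keep(k='lapeflo_ost', v='kobra')
<== 1963-09-21
==> cubby.size()
<== 3
==> countbox.load(x='34')
<== 34
==> countbox.reciproc()
<== 1/34
==> countbox.dock(x='58/11')
<== -1961/374
==> countbox.quotient(x='1')
<== -1961/374
==> cubby.keep(k='girn', v='^')
<== nil
==> cubby.keep(k='feselur', v='-504')
<== nil
==> cubby.keep(k='bub', v='druprifle')
<== nil


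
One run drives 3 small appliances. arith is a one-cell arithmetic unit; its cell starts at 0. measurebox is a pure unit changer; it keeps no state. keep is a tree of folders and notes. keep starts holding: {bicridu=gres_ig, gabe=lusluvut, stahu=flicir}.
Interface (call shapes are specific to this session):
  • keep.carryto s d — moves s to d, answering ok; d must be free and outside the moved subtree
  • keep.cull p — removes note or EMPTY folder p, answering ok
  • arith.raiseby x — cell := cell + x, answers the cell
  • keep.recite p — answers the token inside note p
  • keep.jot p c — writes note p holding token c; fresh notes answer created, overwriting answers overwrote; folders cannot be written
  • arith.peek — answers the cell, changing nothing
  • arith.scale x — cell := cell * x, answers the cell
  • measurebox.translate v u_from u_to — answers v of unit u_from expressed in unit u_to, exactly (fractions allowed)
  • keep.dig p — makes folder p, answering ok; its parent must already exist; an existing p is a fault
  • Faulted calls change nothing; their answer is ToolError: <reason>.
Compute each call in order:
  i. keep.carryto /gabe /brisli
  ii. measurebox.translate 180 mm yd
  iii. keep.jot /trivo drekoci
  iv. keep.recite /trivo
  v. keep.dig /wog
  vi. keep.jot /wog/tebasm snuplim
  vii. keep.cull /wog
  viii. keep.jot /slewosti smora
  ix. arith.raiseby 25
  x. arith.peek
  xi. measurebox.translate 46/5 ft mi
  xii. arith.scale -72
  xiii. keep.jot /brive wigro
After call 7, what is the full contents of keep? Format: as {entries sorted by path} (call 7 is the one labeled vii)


Answer: {bicridu=gres_ig, brisli=lusluvut, stahu=flicir, trivo=drekoci, wog/, wog/tebasm=snuplim}

Derivation:
// 1. carryto(s→/gabe, d→/brisli) ~> ok
// 2. translate(v→180, u_from→mm, u_to→yd) ~> 25/127
// 3. jot(p→/trivo, c→drekoci) ~> created
// 4. recite(p→/trivo) ~> drekoci
// 5. dig(p→/wog) ~> ok
// 6. jot(p→/wog/tebasm, c→snuplim) ~> created
// 7. cull(p→/wog) ~> ToolError: not empty
// 8. jot(p→/slewosti, c→smora) ~> created
// 9. raiseby(x→25) ~> 25
// 10. peek() ~> 25
// 11. translate(v→46/5, u_from→ft, u_to→mi) ~> 23/13200
// 12. scale(x→-72) ~> -1800
// 13. jot(p→/brive, c→wigro) ~> created


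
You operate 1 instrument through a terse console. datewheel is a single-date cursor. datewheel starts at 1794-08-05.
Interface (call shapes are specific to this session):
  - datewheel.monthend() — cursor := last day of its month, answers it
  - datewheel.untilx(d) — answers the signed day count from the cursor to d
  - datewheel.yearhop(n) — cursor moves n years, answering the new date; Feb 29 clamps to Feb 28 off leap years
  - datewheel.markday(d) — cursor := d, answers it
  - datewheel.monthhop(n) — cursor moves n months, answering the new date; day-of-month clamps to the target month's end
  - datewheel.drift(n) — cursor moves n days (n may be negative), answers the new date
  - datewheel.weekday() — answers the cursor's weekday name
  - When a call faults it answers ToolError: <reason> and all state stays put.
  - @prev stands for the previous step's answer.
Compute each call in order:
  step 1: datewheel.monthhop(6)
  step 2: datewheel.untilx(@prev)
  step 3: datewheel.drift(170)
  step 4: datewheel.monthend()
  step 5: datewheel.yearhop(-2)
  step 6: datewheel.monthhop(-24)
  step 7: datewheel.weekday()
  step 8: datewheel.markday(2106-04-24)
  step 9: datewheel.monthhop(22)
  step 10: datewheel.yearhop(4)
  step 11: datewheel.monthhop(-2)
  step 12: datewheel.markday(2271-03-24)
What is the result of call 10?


Answer: 2112-02-24

Derivation:
I invoke monthhop with 6, and observe 1795-02-05.
I run untilx with @prev, and observe 0.
I use drift with 170, giving 1795-07-25.
Then monthend(): 1795-07-31.
Now I run yearhop with -2, and get 1793-07-31.
I invoke monthhop with -24, yielding 1791-07-31.
I call weekday, — result: Sunday.
Calling markday with 2106-04-24: 2106-04-24.
I try monthhop with 22, which returns 2108-02-24.
Now I run yearhop with 4, and observe 2112-02-24.
I call monthhop with -2, — result: 2111-12-24.
Using markday with 2271-03-24, → 2271-03-24.


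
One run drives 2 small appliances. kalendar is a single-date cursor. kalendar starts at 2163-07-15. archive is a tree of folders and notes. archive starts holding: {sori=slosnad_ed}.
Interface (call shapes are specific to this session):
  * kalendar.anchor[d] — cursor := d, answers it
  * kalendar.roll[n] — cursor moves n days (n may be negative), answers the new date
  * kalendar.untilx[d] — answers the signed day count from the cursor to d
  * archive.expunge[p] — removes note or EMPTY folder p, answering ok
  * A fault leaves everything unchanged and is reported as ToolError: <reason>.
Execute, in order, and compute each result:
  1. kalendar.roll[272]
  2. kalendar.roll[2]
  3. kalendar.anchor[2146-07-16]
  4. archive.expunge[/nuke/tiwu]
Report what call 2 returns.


// kalendar.roll(272) == 2164-04-12
// kalendar.roll(2) == 2164-04-14
// kalendar.anchor(2146-07-16) == 2146-07-16
// archive.expunge(/nuke/tiwu) == ToolError: not found

Answer: 2164-04-14


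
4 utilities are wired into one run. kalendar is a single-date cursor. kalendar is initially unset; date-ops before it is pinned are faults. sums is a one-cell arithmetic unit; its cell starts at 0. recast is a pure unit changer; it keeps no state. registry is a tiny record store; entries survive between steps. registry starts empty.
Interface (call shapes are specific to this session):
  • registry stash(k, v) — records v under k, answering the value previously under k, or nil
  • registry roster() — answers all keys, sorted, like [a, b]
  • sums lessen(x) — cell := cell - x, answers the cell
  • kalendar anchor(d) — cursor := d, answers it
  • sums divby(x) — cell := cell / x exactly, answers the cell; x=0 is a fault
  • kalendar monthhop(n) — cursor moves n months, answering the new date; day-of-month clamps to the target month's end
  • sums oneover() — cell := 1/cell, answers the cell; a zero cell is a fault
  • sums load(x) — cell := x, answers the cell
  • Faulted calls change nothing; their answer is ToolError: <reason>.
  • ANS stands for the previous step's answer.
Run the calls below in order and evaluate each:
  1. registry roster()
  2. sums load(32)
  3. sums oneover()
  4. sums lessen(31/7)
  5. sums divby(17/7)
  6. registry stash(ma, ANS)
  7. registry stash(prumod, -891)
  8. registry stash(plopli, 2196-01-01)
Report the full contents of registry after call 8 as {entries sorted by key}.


> registry roster
:: []
> sums load x→32
:: 32
> sums oneover
:: 1/32
> sums lessen x→31/7
:: -985/224
> sums divby x→17/7
:: -985/544
> registry stash k→ma v→ANS
:: nil
> registry stash k→prumod v→-891
:: nil
> registry stash k→plopli v→2196-01-01
:: nil

Answer: {ma=-985/544, plopli=2196-01-01, prumod=-891}


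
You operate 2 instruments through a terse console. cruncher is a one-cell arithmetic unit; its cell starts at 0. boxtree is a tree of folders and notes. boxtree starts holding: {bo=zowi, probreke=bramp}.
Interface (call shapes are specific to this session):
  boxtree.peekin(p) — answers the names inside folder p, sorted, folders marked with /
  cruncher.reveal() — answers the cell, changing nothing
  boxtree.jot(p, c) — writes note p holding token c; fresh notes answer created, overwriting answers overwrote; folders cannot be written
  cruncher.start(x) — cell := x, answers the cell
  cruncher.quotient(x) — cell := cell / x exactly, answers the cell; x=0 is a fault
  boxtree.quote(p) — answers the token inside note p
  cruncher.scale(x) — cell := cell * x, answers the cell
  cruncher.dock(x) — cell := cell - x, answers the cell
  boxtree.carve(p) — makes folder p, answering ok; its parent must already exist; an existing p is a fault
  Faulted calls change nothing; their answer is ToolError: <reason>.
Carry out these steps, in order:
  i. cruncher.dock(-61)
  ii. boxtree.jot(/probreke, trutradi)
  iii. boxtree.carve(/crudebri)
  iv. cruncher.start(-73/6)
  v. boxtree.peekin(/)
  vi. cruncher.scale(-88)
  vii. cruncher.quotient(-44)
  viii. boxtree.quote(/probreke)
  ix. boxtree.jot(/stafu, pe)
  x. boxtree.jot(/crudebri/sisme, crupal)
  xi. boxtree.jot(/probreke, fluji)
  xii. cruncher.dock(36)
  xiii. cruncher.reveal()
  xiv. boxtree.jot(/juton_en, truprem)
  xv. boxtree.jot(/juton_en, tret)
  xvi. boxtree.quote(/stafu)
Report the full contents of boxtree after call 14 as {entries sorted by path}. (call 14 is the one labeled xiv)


// 1. cruncher.dock(x=-61) == 61
// 2. boxtree.jot(p=/probreke, c=trutradi) == overwrote
// 3. boxtree.carve(p=/crudebri) == ok
// 4. cruncher.start(x=-73/6) == -73/6
// 5. boxtree.peekin(p=/) == [bo, crudebri/, probreke]
// 6. cruncher.scale(x=-88) == 3212/3
// 7. cruncher.quotient(x=-44) == -73/3
// 8. boxtree.quote(p=/probreke) == trutradi
// 9. boxtree.jot(p=/stafu, c=pe) == created
// 10. boxtree.jot(p=/crudebri/sisme, c=crupal) == created
// 11. boxtree.jot(p=/probreke, c=fluji) == overwrote
// 12. cruncher.dock(x=36) == -181/3
// 13. cruncher.reveal() == -181/3
// 14. boxtree.jot(p=/juton_en, c=truprem) == created
// 15. boxtree.jot(p=/juton_en, c=tret) == overwrote
// 16. boxtree.quote(p=/stafu) == pe

Answer: {bo=zowi, crudebri/, crudebri/sisme=crupal, juton_en=truprem, probreke=fluji, stafu=pe}


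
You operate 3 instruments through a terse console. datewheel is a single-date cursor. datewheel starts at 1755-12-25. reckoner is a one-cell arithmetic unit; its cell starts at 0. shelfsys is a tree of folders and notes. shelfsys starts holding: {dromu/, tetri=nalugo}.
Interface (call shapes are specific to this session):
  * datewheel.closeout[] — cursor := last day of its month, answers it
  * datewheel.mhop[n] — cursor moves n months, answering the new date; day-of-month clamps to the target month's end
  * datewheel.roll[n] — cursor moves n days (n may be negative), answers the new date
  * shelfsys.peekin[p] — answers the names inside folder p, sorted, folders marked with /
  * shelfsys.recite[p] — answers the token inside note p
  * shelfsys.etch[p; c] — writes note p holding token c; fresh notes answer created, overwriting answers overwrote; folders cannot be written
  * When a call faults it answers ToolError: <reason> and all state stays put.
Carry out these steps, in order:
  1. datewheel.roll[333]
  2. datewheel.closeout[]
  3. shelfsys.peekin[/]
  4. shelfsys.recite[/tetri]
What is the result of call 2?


Answer: 1756-11-30

Derivation:
I try datewheel.roll with n: 333: 1756-11-22.
Then datewheel.closeout, and see 1756-11-30.
I try shelfsys.peekin with p: /, and observe [dromu/, tetri].
Invoking shelfsys.recite with p: /tetri: nalugo.


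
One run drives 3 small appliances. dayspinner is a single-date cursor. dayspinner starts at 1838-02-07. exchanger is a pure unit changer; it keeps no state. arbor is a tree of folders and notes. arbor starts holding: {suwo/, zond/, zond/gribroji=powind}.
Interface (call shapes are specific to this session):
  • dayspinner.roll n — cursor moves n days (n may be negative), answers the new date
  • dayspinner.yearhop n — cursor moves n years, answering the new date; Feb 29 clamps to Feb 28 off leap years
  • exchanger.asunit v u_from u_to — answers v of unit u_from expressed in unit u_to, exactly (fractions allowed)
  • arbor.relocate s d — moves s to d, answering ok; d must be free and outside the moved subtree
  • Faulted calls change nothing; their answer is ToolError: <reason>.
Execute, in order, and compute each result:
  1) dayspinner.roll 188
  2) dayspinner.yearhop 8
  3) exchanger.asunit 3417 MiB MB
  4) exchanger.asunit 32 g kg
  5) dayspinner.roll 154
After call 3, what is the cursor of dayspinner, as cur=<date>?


·→ dayspinner.roll(n→188)
·← 1838-08-14
·→ dayspinner.yearhop(n→8)
·← 1846-08-14
·→ exchanger.asunit(v→3417, u_from→MiB, u_to→MB)
·← 55984128/15625
·→ exchanger.asunit(v→32, u_from→g, u_to→kg)
·← 4/125
·→ dayspinner.roll(n→154)
·← 1847-01-15

Answer: cur=1846-08-14


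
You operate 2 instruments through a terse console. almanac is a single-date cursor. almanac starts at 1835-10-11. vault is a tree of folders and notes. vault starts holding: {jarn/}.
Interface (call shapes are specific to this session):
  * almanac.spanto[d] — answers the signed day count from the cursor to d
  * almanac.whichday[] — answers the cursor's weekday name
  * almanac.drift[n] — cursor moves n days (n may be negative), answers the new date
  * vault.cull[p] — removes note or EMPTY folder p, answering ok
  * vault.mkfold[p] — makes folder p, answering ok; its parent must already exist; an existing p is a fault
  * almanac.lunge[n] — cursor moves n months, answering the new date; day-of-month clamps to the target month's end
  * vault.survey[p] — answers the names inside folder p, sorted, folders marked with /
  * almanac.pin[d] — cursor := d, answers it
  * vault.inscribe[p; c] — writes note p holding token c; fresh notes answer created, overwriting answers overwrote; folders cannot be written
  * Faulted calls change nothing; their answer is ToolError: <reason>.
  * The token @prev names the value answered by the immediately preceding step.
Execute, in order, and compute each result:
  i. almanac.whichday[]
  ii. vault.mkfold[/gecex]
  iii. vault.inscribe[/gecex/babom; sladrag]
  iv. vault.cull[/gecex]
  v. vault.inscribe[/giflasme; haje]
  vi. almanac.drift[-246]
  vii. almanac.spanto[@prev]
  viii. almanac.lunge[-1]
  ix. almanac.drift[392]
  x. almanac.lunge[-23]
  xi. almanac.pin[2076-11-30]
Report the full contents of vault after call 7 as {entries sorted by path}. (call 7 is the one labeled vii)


Then whichday, and see Sunday.
Then mkfold with p=/gecex, and get ok.
Calling inscribe with p=/gecex/babom, c=sladrag, which returns created.
Next I call cull with p=/gecex, — result: ToolError: not empty.
I call inscribe with p=/giflasme, c=haje, giving created.
I use drift with n=-246, yielding 1835-02-07.
Then spanto with d=@prev, — result: 0.
Using lunge with n=-1: 1835-01-07.
Invoking drift with n=392, giving 1836-02-03.
I call lunge with n=-23, and observe 1834-03-03.
I use pin with d=2076-11-30, which returns 2076-11-30.

Answer: {gecex/, gecex/babom=sladrag, giflasme=haje, jarn/}


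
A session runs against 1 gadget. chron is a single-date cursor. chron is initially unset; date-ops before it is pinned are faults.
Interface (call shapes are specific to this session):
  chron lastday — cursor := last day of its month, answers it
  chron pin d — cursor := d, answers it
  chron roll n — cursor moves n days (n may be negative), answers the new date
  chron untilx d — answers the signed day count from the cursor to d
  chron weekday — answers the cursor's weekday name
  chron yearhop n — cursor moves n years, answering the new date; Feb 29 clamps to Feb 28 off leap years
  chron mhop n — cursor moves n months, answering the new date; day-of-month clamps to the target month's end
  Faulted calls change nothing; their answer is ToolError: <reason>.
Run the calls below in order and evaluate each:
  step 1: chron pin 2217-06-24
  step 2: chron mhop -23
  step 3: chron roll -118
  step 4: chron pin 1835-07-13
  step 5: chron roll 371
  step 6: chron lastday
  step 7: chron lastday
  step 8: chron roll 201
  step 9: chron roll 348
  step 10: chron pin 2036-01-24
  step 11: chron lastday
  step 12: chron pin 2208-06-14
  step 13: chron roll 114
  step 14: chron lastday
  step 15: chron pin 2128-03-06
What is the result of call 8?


Answer: 1837-02-17

Derivation:
-> chron pin(d=2217-06-24)
<- 2217-06-24
-> chron mhop(n=-23)
<- 2215-07-24
-> chron roll(n=-118)
<- 2215-03-28
-> chron pin(d=1835-07-13)
<- 1835-07-13
-> chron roll(n=371)
<- 1836-07-18
-> chron lastday()
<- 1836-07-31
-> chron lastday()
<- 1836-07-31
-> chron roll(n=201)
<- 1837-02-17
-> chron roll(n=348)
<- 1838-01-31
-> chron pin(d=2036-01-24)
<- 2036-01-24
-> chron lastday()
<- 2036-01-31
-> chron pin(d=2208-06-14)
<- 2208-06-14
-> chron roll(n=114)
<- 2208-10-06
-> chron lastday()
<- 2208-10-31
-> chron pin(d=2128-03-06)
<- 2128-03-06


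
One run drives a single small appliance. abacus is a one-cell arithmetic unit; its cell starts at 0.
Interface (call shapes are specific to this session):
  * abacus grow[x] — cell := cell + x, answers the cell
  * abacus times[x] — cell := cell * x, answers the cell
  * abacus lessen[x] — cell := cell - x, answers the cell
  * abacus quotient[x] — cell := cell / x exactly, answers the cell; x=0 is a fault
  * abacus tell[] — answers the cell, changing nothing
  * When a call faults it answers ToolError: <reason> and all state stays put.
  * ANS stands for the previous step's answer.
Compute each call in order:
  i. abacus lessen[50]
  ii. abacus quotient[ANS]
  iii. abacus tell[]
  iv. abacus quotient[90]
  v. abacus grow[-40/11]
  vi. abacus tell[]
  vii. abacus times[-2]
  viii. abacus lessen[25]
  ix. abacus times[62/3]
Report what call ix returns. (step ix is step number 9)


Step: abacus lessen[x: 50]
Result: -50
Step: abacus quotient[x: ANS]
Result: 1
Step: abacus tell[]
Result: 1
Step: abacus quotient[x: 90]
Result: 1/90
Step: abacus grow[x: -40/11]
Result: -3589/990
Step: abacus tell[]
Result: -3589/990
Step: abacus times[x: -2]
Result: 3589/495
Step: abacus lessen[x: 25]
Result: -8786/495
Step: abacus times[x: 62/3]
Result: -544732/1485

Answer: -544732/1485


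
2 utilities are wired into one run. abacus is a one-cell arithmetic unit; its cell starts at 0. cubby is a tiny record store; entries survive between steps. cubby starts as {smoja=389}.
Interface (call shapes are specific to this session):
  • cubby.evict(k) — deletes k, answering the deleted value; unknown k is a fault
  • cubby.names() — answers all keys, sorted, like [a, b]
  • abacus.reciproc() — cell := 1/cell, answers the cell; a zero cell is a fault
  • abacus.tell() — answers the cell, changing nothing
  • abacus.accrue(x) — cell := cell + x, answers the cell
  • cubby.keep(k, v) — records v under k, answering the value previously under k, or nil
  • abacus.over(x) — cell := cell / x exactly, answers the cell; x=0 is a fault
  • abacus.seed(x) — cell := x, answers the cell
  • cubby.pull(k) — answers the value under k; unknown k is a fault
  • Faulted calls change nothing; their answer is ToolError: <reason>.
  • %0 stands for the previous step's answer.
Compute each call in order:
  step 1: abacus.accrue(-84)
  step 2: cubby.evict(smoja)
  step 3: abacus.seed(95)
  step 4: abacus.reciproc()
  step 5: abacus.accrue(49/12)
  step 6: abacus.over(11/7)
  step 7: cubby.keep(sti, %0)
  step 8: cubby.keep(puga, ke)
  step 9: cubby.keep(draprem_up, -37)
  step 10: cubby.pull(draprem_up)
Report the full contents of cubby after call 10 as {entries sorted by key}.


Act: accrue[x→-84]
Obs: -84
Act: evict[k→smoja]
Obs: 389
Act: seed[x→95]
Obs: 95
Act: reciproc[]
Obs: 1/95
Act: accrue[x→49/12]
Obs: 4667/1140
Act: over[x→11/7]
Obs: 32669/12540
Act: keep[k→sti; v→%0]
Obs: nil
Act: keep[k→puga; v→ke]
Obs: nil
Act: keep[k→draprem_up; v→-37]
Obs: nil
Act: pull[k→draprem_up]
Obs: -37

Answer: {draprem_up=-37, puga=ke, sti=32669/12540}


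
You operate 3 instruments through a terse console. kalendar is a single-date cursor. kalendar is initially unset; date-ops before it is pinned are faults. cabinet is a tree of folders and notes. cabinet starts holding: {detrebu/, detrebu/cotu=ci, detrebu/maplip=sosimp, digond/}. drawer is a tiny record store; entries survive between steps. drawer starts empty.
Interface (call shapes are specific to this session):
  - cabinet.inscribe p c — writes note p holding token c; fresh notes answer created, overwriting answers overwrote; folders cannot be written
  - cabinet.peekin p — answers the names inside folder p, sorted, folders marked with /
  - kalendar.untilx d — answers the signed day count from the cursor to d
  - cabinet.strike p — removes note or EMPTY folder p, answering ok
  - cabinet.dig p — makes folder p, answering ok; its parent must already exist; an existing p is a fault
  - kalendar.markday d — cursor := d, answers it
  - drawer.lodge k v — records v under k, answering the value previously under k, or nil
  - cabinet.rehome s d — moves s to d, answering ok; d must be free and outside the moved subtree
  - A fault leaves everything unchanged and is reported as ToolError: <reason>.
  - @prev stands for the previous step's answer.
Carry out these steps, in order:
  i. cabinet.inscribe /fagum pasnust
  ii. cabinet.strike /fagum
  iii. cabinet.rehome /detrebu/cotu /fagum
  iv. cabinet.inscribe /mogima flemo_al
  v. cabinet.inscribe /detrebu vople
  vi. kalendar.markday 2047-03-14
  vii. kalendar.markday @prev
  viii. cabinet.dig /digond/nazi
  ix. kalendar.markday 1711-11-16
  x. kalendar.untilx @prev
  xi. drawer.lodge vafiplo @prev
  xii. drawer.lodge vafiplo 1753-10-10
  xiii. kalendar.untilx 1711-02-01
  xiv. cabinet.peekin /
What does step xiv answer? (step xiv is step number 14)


I invoke cabinet.inscribe(p→/fagum, c→pasnust), yielding created.
Using cabinet.strike(p→/fagum), yielding ok.
I call cabinet.rehome(s→/detrebu/cotu, d→/fagum), and see ok.
Calling cabinet.inscribe(p→/mogima, c→flemo_al), → created.
I run cabinet.inscribe(p→/detrebu, c→vople), → ToolError: is a directory.
I try kalendar.markday(d→2047-03-14), and get 2047-03-14.
Calling kalendar.markday(d→@prev), yielding 2047-03-14.
I call cabinet.dig(p→/digond/nazi), and get ok.
I use kalendar.markday(d→1711-11-16): 1711-11-16.
Then kalendar.untilx(d→@prev), yielding 0.
Then drawer.lodge(k→vafiplo, v→@prev): nil.
Then drawer.lodge(k→vafiplo, v→1753-10-10), yielding 0.
Invoking kalendar.untilx(d→1711-02-01), which returns -288.
Calling cabinet.peekin(p→/), → [detrebu/, digond/, fagum, mogima].

Answer: [detrebu/, digond/, fagum, mogima]


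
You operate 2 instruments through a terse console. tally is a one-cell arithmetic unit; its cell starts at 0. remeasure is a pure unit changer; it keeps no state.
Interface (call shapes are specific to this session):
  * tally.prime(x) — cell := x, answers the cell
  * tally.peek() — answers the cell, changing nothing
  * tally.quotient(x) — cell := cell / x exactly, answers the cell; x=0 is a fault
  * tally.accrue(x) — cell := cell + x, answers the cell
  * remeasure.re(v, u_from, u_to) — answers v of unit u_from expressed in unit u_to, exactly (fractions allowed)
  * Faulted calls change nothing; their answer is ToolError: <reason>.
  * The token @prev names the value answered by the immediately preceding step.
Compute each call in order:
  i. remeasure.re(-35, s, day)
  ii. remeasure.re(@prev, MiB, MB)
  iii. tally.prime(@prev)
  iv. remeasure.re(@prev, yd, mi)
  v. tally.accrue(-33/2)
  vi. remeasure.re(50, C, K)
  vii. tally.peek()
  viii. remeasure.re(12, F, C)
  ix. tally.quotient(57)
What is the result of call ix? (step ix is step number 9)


Answer: -69611167/240468750

Derivation:
Act: remeasure.re[v: -35; u_from: s; u_to: day]
Obs: -7/17280
Act: remeasure.re[v: @prev; u_from: MiB; u_to: MB]
Obs: -896/2109375
Act: tally.prime[x: @prev]
Obs: -896/2109375
Act: remeasure.re[v: @prev; u_from: yd; u_to: mi]
Obs: -28/116015625
Act: tally.accrue[x: -33/2]
Obs: -69611167/4218750
Act: remeasure.re[v: 50; u_from: C; u_to: K]
Obs: 6463/20
Act: tally.peek[]
Obs: -69611167/4218750
Act: remeasure.re[v: 12; u_from: F; u_to: C]
Obs: -100/9
Act: tally.quotient[x: 57]
Obs: -69611167/240468750
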